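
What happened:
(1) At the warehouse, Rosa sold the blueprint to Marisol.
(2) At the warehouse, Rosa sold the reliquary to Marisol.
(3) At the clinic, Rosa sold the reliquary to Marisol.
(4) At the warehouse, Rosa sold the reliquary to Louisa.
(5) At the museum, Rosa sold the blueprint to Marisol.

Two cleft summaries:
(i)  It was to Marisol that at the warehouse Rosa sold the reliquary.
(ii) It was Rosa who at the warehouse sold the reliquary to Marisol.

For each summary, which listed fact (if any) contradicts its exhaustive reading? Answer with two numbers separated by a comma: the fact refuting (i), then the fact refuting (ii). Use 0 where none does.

4, 0

(i): focus "Marisol". Looking for same agent, thing, setting (Rosa / the reliquary / at the warehouse) with some other recipient — fact (4) has Louisa there. Refuted.
(ii): focus "Rosa". No fact shares same thing, recipient, setting (the reliquary / Marisol / at the warehouse) with a different agent. 0.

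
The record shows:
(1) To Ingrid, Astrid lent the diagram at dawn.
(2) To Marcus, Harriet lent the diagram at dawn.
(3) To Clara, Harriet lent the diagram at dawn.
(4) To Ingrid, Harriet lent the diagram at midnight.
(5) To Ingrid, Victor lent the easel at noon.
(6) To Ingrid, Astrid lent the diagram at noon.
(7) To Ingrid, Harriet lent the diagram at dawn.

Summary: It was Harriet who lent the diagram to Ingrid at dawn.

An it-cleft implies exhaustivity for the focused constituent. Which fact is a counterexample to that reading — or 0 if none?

1

The cleft puts "Harriet" in focus and presupposes the open proposition with thing = the diagram, recipient = Ingrid, setting = at dawn.
The exhaustive reading says no other agent fits that background.
Fact (1) shares the background but with agent = Astrid; exhaustivity is violated.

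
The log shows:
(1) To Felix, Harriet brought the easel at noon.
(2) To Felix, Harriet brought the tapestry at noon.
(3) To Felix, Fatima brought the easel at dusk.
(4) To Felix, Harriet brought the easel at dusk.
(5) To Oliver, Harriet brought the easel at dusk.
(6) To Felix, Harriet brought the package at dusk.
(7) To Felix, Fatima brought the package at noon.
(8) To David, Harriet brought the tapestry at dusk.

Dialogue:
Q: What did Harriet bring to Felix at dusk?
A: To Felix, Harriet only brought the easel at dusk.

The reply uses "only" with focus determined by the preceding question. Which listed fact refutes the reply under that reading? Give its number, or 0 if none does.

6

The question "What did ...?" targets the thing, so in the reply the focus falls on "the easel".
So "only" ranges over things; the rest (agent = Harriet, recipient = Felix, setting = at dusk) is presupposed.
Fact (6) keeps agent = Harriet, recipient = Felix, setting = at dusk but has thing = the package; that refutes the reply.
(Fact (1) would refute a reading with focus on the setting — but that is not what the question asks.)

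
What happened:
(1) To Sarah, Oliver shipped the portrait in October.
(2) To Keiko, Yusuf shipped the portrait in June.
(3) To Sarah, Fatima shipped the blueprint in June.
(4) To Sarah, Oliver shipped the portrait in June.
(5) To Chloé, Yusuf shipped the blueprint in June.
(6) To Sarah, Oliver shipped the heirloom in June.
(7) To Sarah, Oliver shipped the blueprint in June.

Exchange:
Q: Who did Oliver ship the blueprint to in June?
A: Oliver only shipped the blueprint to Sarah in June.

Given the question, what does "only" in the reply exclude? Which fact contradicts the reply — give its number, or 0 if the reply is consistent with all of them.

0

Answering "Who did ... to ...?" puts focus on the recipient — here, "Sarah".
So "only" ranges over recipients; the rest (agent = Oliver, thing = the blueprint, setting = in June) is presupposed.
No listed fact shares that background with another recipient. Nothing contradicts the reply.
(Fact (4) would refute a reading with focus on the thing — but that is not what the question asks.)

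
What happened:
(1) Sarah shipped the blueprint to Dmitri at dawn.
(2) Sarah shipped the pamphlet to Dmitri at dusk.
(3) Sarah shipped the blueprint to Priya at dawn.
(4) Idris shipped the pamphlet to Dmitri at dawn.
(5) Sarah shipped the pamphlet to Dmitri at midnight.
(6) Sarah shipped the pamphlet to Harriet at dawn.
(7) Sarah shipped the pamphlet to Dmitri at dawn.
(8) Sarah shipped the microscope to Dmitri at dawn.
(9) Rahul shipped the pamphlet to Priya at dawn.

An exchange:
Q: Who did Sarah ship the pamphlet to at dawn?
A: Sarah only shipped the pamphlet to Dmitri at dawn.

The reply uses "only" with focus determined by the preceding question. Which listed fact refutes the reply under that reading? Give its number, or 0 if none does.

The question "Who did ... to ...?" targets the recipient, so in the reply the focus falls on "Dmitri".
"Only" then excludes alternative recipients while the background — same agent, thing, setting (Sarah / the pamphlet / at dawn) — is held fixed.
Fact (6) shares the background with a different recipient (Harriet) — counterexample.
(Fact (1) would refute a reading with focus on the thing — but that is not what the question asks.)

6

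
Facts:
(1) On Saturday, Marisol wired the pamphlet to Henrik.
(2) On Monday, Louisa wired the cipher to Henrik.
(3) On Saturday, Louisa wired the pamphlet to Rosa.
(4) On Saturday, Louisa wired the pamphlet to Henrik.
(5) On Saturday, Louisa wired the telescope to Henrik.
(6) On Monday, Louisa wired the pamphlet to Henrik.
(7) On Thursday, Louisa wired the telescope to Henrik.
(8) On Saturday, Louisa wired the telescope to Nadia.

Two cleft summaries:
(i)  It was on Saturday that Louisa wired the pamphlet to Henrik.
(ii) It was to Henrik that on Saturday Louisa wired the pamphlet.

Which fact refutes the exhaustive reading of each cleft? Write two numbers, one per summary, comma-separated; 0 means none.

(i): focus "on Saturday". Looking for Louisa as agent and the pamphlet as thing and Henrik as recipient with some other setting — fact (6) has on Monday there. Refuted.
(ii): focus "Henrik". Looking for Louisa as agent and the pamphlet as thing and on Saturday as setting with some other recipient — fact (3) has Rosa there. Refuted.

6, 3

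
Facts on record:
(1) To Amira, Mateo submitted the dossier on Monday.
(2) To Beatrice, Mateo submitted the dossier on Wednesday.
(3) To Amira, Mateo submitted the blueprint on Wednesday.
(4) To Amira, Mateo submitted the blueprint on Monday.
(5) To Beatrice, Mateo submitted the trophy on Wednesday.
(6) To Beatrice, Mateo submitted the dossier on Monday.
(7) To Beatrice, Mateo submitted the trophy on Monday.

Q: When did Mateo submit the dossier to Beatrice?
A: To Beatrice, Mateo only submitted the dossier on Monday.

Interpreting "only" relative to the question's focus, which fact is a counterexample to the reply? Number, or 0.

The question "When did ...?" targets the setting, so in the reply the focus falls on "on Monday".
"Only" then excludes alternative settings while the background — same agent, thing, recipient (Mateo / the dossier / Beatrice) — is held fixed.
Fact (2) shares the background with a different setting (on Wednesday) — counterexample.
(Fact (7) would refute a reading with focus on the thing — but that is not what the question asks.)

2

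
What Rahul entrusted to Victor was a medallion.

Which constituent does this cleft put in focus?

In a pseudo-cleft "What ... was X", the post-copular constituent X is the focus.
Here the focus is "a medallion". The backgrounded (presupposed) material includes "Rahul" and "to Victor".

a medallion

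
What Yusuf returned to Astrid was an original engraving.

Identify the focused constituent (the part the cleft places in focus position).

an original engraving

In a pseudo-cleft "What ... was X", the post-copular constituent X is the focus.
Here the focus is "an original engraving". The backgrounded (presupposed) material includes "Yusuf" and "to Astrid".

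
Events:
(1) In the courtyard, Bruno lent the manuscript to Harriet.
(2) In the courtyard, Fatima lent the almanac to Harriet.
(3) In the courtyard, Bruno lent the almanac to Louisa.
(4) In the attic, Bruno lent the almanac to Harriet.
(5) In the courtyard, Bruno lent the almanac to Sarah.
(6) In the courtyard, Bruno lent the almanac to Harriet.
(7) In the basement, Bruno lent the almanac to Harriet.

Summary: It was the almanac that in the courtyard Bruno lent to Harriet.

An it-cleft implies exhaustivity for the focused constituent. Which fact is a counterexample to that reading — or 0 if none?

The cleft puts "the almanac" in focus and presupposes the open proposition with agent = Bruno, recipient = Harriet, setting = in the courtyard.
The exhaustive reading says no other thing fits that background.
Fact (1) shares the background but with thing = the manuscript; exhaustivity is violated.

1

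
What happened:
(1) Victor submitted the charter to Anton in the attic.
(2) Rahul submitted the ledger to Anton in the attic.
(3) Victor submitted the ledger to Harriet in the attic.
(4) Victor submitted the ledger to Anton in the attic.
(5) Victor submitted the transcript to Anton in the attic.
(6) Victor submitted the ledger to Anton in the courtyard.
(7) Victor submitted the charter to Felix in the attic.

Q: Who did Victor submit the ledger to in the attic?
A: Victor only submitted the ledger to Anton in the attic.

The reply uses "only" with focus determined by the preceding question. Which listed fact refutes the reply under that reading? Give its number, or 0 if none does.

The question "Who did ... to ...?" targets the recipient, so in the reply the focus falls on "Anton".
"Only" then excludes alternative recipients while the background — same agent, thing, setting (Victor / the ledger / in the attic) — is held fixed.
Fact (3) keeps same agent, thing, setting (Victor / the ledger / in the attic) but has recipient = Harriet; that refutes the reply.
(Fact (6) would refute a reading with focus on the setting — but that is not what the question asks.)

3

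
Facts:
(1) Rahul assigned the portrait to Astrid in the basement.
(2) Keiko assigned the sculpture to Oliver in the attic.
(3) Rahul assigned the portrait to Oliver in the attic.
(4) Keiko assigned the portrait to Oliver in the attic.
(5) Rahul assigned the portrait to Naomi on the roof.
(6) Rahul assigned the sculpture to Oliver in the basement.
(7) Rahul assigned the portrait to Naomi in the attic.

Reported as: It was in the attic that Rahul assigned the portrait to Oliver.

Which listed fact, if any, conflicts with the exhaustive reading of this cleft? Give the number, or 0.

0

Focus of the cleft: "in the attic" (the setting). Presupposed background: agent = Rahul, thing = the portrait, recipient = Oliver.
Exhaustivity: in the attic is the only setting satisfying that background.
Every other fact differs from the presupposition on some backgrounded slot, so none challenges the exhaustivity.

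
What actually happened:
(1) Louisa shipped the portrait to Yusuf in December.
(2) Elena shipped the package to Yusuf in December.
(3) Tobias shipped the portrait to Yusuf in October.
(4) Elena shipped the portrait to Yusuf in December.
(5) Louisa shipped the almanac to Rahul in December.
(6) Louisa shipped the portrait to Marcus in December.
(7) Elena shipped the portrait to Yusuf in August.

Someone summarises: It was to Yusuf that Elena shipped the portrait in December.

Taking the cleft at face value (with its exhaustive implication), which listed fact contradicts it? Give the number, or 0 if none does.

0

The cleft puts "Yusuf" in focus and presupposes the open proposition with Elena as agent and the portrait as thing and in December as setting.
The exhaustive reading says no other recipient fits that background.
No listed fact matches the background with a different recipient. Exhaustivity holds.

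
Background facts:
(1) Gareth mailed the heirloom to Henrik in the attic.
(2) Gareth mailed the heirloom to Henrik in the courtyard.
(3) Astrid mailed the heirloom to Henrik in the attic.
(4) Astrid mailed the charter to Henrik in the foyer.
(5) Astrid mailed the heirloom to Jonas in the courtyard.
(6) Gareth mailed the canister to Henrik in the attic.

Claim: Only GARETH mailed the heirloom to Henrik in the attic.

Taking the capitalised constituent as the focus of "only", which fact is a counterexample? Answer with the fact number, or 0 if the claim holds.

Focus (in capitals) is "Gareth" — the agent. "Only" excludes alternative agents while holding fixed thing = the heirloom, recipient = Henrik, setting = in the attic.
Fact (3) shares the background but differs in agent (Astrid) — a counterexample.

3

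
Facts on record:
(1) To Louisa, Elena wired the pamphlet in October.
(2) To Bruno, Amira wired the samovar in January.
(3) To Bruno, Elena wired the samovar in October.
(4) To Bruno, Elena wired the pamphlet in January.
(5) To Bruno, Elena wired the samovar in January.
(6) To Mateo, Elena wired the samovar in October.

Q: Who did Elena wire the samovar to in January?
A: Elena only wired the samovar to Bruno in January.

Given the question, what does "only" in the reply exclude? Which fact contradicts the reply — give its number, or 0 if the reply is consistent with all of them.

Answering "Who did ... to ...?" puts focus on the recipient — here, "Bruno".
So "only" ranges over recipients; the rest (same agent, thing, setting (Elena / the samovar / in January)) is presupposed.
No fact keeps same agent, thing, setting (Elena / the samovar / in January) while changing the recipient; every other fact differs on something backgrounded. The reply stands.
(Fact (4) would refute a reading with focus on the thing — but that is not what the question asks.)

0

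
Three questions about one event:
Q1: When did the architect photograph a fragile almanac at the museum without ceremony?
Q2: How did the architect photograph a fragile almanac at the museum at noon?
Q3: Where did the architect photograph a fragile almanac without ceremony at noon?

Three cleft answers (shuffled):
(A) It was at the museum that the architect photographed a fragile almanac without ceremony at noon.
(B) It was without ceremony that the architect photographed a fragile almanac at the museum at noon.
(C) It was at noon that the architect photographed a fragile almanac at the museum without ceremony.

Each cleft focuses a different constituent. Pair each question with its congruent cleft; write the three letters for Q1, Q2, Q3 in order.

Q1 asks about the time; cleft (C) focuses "at noon", which is the time — so Q1 → C.
Q2 asks about the manner; cleft (B) focuses "without ceremony", which is the manner — so Q2 → B.
Q3 asks about the location; cleft (A) focuses "at the museum", which is the location — so Q3 → A.
Mapping: Q1→C, Q2→B, Q3→A.

CBA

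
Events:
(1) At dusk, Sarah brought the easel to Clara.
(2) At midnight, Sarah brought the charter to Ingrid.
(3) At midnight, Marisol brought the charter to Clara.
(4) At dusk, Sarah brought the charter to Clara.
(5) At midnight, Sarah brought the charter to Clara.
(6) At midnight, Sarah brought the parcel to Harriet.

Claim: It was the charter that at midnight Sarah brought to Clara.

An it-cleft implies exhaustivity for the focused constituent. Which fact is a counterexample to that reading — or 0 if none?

0

Focus of the cleft: "the charter" (the thing). Presupposed background: agent = Sarah, recipient = Clara, setting = at midnight.
The exhaustive reading says no other thing fits that background.
No listed fact matches the background with a different thing. Exhaustivity holds.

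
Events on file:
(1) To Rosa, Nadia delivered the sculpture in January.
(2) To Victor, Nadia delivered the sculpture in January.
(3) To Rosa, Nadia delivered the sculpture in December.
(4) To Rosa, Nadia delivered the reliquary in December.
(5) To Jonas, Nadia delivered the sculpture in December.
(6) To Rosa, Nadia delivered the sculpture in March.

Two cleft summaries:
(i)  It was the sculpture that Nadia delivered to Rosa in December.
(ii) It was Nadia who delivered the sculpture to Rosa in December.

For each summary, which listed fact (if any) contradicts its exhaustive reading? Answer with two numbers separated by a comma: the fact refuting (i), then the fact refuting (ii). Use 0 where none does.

Summary (i) focuses "the sculpture" (the thing); background Nadia as agent and Rosa as recipient and in December as setting. Fact (4) matches that background with thing = the reliquary — refutes (i).
Summary (ii) focuses "Nadia" (the agent); background the sculpture as thing and Rosa as recipient and in December as setting. No fact matches that background with a different agent, so 0.

4, 0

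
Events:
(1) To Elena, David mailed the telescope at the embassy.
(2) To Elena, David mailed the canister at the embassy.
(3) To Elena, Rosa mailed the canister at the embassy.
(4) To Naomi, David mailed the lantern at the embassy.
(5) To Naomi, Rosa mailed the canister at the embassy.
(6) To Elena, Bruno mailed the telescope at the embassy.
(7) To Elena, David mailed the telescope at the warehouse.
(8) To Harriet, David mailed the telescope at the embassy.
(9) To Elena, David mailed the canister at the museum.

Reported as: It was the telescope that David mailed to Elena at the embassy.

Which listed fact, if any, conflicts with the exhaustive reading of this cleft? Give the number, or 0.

2

Focus of the cleft: "the telescope" (the thing). Presupposed background: agent = David, recipient = Elena, setting = at the embassy.
The exhaustive reading says no other thing fits that background.
But fact (2) also has agent = David, recipient = Elena, setting = at the embassy, with thing = the canister — so the exhaustive reading fails.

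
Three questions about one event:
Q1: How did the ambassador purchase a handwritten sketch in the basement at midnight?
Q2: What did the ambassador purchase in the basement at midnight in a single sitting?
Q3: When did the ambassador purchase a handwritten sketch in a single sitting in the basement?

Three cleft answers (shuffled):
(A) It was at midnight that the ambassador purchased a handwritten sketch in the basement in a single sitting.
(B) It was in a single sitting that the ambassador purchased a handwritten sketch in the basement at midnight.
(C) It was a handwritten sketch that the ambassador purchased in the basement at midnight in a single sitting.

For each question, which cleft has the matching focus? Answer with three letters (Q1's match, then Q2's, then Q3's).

Q1 asks about the manner; cleft (B) focuses "in a single sitting", which is the manner — so Q1 → B.
Q2 asks about the direct object; cleft (C) focuses "a handwritten sketch", which is the direct object — so Q2 → C.
Q3 asks about the time; cleft (A) focuses "at midnight", which is the time — so Q3 → A.
Mapping: Q1→B, Q2→C, Q3→A.

BCA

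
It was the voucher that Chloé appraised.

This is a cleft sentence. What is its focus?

In an it-cleft "It was X that/who ...", the clefted constituent X is the focus; the that/who-clause expresses the presupposed open proposition.
Here the focus is "the voucher". The backgrounded (presupposed) material includes "Chloé".

the voucher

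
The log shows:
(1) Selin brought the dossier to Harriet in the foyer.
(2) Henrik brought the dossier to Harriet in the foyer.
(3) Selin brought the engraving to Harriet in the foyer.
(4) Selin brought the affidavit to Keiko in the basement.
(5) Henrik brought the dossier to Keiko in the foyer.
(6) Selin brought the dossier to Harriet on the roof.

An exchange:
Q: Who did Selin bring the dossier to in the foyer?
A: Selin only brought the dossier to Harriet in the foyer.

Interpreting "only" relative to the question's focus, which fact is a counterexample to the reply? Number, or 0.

Answering "Who did ... to ...?" puts focus on the recipient — here, "Harriet".
"Only" then excludes alternative recipients while the background — Selin as agent and the dossier as thing and in the foyer as setting — is held fixed.
No fact keeps Selin as agent and the dossier as thing and in the foyer as setting while changing the recipient; every other fact differs on something backgrounded. The reply stands.
(Fact (3) would refute a reading with focus on the thing — but that is not what the question asks.)

0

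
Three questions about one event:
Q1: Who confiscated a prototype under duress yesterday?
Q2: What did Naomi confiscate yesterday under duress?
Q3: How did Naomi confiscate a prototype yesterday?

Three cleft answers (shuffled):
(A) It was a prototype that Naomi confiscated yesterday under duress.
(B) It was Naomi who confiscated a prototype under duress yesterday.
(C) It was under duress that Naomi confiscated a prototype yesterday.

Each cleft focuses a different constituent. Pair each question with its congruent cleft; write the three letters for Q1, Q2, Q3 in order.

BAC

Q1 asks about the subject (agent); cleft (B) focuses "Naomi", which is the subject (agent) — so Q1 → B.
Q2 asks about the direct object; cleft (A) focuses "a prototype", which is the direct object — so Q2 → A.
Q3 asks about the manner; cleft (C) focuses "under duress", which is the manner — so Q3 → C.
Mapping: Q1→B, Q2→A, Q3→C.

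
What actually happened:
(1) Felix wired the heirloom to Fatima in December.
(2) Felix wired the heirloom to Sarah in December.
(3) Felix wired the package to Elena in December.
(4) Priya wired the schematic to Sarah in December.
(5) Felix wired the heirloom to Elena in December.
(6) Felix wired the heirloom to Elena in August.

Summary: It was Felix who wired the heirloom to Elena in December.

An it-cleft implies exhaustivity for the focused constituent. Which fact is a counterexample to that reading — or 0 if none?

0

The cleft puts "Felix" in focus and presupposes the open proposition with same thing, recipient, setting (the heirloom / Elena / in December).
Exhaustivity: Felix is the only agent satisfying that background.
Every other fact differs from the presupposition on some backgrounded slot, so none challenges the exhaustivity.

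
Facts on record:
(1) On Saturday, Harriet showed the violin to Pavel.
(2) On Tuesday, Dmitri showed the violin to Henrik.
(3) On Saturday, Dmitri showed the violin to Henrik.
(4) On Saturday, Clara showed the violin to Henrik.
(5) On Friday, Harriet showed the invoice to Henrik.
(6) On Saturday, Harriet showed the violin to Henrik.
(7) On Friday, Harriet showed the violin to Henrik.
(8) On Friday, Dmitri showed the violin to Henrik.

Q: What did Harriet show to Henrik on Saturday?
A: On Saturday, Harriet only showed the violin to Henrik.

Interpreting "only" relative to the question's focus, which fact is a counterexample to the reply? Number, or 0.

0

The question "What did ...?" targets the thing, so in the reply the focus falls on "the violin".
So "only" ranges over things; the rest (agent = Harriet, recipient = Henrik, setting = on Saturday) is presupposed.
No listed fact shares that background with another thing. Nothing contradicts the reply.
(Fact (1) would refute a reading with focus on the recipient — but that is not what the question asks.)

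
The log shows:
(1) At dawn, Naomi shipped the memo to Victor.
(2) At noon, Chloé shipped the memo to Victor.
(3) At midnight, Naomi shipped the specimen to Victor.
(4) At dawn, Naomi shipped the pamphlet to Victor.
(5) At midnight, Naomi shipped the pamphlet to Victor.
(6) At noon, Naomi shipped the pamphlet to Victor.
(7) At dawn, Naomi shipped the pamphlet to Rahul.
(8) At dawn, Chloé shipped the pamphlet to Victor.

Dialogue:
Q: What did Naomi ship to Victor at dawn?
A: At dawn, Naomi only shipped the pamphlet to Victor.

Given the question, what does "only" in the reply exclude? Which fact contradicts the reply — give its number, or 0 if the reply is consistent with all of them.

Answering "What did ...?" puts focus on the thing — here, "the pamphlet".
"Only" then excludes alternative things while the background — agent = Naomi, recipient = Victor, setting = at dawn — is held fixed.
Fact (1) shares the background with a different thing (the memo) — counterexample.
(Fact (7) would refute a reading with focus on the recipient — but that is not what the question asks.)

1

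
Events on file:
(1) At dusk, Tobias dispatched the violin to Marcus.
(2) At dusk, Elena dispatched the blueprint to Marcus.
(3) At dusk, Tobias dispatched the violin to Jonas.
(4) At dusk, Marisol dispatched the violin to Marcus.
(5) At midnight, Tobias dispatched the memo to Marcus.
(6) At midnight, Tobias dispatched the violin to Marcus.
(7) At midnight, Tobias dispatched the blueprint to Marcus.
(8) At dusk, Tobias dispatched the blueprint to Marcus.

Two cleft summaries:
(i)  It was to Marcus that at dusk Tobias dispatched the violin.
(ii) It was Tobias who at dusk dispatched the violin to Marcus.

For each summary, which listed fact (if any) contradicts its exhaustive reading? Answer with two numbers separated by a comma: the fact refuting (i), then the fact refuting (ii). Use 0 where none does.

3, 4

(i): focus "Marcus". Looking for Tobias as agent and the violin as thing and at dusk as setting with some other recipient — fact (3) has Jonas there. Refuted.
(ii): focus "Tobias". Looking for the violin as thing and Marcus as recipient and at dusk as setting with some other agent — fact (4) has Marisol there. Refuted.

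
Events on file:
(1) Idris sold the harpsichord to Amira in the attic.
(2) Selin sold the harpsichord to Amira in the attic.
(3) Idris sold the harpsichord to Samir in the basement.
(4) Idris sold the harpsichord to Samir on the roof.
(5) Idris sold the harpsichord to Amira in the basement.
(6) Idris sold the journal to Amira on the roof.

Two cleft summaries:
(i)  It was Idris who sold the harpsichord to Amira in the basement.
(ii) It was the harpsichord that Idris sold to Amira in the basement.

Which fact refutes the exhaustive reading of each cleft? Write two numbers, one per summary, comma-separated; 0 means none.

0, 0

Summary (i) focuses "Idris" (the agent); background thing = the harpsichord, recipient = Amira, setting = in the basement. No fact matches that background with a different agent, so 0.
Summary (ii) focuses "the harpsichord" (the thing); background agent = Idris, recipient = Amira, setting = in the basement. No fact matches that background with a different thing, so 0.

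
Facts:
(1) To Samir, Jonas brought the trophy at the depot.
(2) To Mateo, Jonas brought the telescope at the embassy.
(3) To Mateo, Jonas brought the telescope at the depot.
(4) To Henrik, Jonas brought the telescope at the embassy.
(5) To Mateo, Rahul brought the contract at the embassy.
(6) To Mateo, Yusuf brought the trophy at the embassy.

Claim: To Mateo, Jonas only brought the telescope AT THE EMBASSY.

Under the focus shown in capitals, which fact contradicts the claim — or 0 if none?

3

Focus (in capitals) is "at the embassy" — the setting. "Only" excludes alternative settings while holding fixed same agent, thing, recipient (Jonas / the telescope / Mateo).
Fact (3) matches on same agent, thing, recipient (Jonas / the telescope / Mateo), but has setting = at the depot instead. That refutes the claim.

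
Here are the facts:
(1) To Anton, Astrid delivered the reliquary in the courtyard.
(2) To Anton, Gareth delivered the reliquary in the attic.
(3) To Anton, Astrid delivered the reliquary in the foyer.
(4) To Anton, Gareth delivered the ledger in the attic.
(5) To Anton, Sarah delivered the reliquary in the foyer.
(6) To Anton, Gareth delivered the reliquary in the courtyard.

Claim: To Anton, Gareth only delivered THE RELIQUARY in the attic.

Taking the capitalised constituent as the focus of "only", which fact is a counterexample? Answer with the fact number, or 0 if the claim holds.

The capitals mark "the reliquary" as focus. So "only" rules out other things, with the rest (agent = Gareth, recipient = Anton, setting = in the attic) as background.
Fact (4) shares the background but differs in thing (the ledger) — a counterexample.

4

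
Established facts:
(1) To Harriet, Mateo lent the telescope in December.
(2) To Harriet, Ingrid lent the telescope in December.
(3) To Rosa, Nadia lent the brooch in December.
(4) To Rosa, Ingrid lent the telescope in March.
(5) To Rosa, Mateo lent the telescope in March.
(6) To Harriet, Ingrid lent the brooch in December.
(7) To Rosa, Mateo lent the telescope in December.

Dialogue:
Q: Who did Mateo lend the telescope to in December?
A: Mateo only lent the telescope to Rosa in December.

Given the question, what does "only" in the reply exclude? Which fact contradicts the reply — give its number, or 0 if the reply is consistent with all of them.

1

Answering "Who did ... to ...?" puts focus on the recipient — here, "Rosa".
So "only" ranges over recipients; the rest (agent = Mateo, thing = the telescope, setting = in December) is presupposed.
Fact (1) keeps agent = Mateo, thing = the telescope, setting = in December but has recipient = Harriet; that refutes the reply.
(Fact (5) would refute a reading with focus on the setting — but that is not what the question asks.)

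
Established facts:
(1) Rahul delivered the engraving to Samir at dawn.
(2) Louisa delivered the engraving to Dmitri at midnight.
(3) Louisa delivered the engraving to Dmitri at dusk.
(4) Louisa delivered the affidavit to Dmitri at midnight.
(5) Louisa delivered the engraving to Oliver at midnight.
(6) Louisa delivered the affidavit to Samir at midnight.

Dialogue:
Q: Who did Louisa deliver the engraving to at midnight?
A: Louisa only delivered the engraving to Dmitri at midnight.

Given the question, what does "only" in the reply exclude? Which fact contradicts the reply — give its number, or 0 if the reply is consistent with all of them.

The question "Who did ... to ...?" targets the recipient, so in the reply the focus falls on "Dmitri".
"Only" then excludes alternative recipients while the background — agent = Louisa, thing = the engraving, setting = at midnight — is held fixed.
Fact (5) keeps agent = Louisa, thing = the engraving, setting = at midnight but has recipient = Oliver; that refutes the reply.
(Fact (3) would refute a reading with focus on the setting — but that is not what the question asks.)

5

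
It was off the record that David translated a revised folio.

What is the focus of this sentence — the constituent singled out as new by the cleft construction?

In an it-cleft "It was X that/who ...", the clefted constituent X is the focus; the that/who-clause expresses the presupposed open proposition.
Here the focus is "off the record". The backgrounded (presupposed) material includes "David" and "a revised folio".

off the record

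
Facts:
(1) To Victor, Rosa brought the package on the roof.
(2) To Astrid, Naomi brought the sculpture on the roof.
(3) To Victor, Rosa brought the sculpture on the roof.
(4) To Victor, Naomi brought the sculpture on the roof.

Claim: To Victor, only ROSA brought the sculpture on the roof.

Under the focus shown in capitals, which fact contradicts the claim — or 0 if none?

4

Focus (in capitals) is "Rosa" — the agent. "Only" excludes alternative agents while holding fixed same thing, recipient, setting (the sculpture / Victor / on the roof).
Fact (4) matches on same thing, recipient, setting (the sculpture / Victor / on the roof), but has agent = Naomi instead. That refutes the claim.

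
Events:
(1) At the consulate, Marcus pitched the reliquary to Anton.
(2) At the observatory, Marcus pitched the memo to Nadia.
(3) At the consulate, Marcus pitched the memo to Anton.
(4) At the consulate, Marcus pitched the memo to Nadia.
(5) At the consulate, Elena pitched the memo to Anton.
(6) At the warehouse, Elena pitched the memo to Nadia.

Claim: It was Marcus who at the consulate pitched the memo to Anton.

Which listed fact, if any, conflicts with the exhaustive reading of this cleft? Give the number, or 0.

The cleft puts "Marcus" in focus and presupposes the open proposition with same thing, recipient, setting (the memo / Anton / at the consulate).
The exhaustive reading says no other agent fits that background.
But fact (5) also has same thing, recipient, setting (the memo / Anton / at the consulate), with agent = Elena — so the exhaustive reading fails.

5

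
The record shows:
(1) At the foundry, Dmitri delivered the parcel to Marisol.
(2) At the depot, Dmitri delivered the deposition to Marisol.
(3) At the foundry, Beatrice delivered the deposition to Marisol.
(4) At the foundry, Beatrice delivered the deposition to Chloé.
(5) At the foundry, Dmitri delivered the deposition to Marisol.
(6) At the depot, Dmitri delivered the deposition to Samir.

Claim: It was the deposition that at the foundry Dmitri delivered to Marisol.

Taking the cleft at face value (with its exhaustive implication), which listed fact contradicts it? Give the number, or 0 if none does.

1

The cleft puts "the deposition" in focus and presupposes the open proposition with same agent, recipient, setting (Dmitri / Marisol / at the foundry).
Exhaustivity: the deposition is the only thing satisfying that background.
But fact (1) also has same agent, recipient, setting (Dmitri / Marisol / at the foundry), with thing = the parcel — so the exhaustive reading fails.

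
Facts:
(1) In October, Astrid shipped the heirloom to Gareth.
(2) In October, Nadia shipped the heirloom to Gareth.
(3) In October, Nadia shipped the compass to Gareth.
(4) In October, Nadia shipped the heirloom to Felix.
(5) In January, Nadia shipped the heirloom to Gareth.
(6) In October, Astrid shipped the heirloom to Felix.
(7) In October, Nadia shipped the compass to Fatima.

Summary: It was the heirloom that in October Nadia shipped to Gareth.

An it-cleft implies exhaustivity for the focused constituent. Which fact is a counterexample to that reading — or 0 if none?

The cleft puts "the heirloom" in focus and presupposes the open proposition with same agent, recipient, setting (Nadia / Gareth / in October).
Exhaustivity: the heirloom is the only thing satisfying that background.
But fact (3) also has same agent, recipient, setting (Nadia / Gareth / in October), with thing = the compass — so the exhaustive reading fails.

3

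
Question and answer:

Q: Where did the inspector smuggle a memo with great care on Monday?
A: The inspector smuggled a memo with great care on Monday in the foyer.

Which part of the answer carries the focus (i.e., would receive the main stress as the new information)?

in the foyer

The wh-word "where" asks about the location.
In the answer, "the inspector", "a memo", "on Monday" and "with great care" are given — repeated from the question.
The constituent filling the location gap is "in the foyer"; that is the focus and would carry nuclear stress.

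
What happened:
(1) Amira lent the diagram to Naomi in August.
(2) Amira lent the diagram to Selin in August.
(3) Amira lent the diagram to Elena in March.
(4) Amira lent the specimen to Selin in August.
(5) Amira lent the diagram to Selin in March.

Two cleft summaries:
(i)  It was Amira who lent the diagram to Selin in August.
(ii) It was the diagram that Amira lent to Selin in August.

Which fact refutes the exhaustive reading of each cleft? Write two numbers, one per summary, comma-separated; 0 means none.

0, 4

(i): focus "Amira". No fact shares thing = the diagram, recipient = Selin, setting = in August with a different agent. 0.
(ii): focus "the diagram". Looking for agent = Amira, recipient = Selin, setting = in August with some other thing — fact (4) has the specimen there. Refuted.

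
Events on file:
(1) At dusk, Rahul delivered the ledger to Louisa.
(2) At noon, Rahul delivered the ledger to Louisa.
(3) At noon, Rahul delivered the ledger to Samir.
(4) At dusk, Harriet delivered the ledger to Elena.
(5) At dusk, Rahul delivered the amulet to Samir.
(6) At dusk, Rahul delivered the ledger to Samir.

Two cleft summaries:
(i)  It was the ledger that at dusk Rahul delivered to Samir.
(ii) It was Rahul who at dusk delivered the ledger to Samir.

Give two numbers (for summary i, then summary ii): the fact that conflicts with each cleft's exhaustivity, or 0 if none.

5, 0

Summary (i) focuses "the ledger" (the thing); background Rahul as agent and Samir as recipient and at dusk as setting. Fact (5) matches that background with thing = the amulet — refutes (i).
Summary (ii) focuses "Rahul" (the agent); background the ledger as thing and Samir as recipient and at dusk as setting. No fact matches that background with a different agent, so 0.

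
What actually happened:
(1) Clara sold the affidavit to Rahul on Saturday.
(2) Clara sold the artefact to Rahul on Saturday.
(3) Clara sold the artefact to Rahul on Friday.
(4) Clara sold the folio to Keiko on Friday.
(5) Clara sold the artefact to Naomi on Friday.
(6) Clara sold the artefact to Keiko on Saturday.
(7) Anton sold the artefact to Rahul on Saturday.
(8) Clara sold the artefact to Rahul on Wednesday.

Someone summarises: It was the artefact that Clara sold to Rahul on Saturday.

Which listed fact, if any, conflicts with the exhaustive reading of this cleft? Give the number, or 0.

Focus of the cleft: "the artefact" (the thing). Presupposed background: Clara as agent and Rahul as recipient and on Saturday as setting.
Exhaustivity: the artefact is the only thing satisfying that background.
Fact (1) shares the background but with thing = the affidavit; exhaustivity is violated.

1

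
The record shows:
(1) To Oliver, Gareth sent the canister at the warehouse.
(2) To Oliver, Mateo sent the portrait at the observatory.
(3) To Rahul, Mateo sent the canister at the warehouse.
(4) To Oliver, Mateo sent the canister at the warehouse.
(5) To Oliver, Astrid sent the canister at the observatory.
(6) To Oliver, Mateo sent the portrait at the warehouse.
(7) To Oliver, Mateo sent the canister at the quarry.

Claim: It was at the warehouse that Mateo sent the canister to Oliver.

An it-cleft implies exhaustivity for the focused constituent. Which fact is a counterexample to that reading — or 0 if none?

Focus of the cleft: "at the warehouse" (the setting). Presupposed background: agent = Mateo, thing = the canister, recipient = Oliver.
The exhaustive reading says no other setting fits that background.
But fact (7) also has agent = Mateo, thing = the canister, recipient = Oliver, with setting = at the quarry — so the exhaustive reading fails.

7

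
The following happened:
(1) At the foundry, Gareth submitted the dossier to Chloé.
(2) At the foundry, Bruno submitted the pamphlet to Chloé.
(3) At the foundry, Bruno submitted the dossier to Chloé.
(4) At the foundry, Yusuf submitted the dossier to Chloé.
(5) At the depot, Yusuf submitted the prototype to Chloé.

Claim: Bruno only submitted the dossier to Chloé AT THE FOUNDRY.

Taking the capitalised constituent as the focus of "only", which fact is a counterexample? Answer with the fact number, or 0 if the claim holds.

Focus (in capitals) is "at the foundry" — the setting. "Only" excludes alternative settings while holding fixed agent = Bruno, thing = the dossier, recipient = Chloé.
Every other fact changes something in the background, not just the setting. Nothing refutes the claim.

0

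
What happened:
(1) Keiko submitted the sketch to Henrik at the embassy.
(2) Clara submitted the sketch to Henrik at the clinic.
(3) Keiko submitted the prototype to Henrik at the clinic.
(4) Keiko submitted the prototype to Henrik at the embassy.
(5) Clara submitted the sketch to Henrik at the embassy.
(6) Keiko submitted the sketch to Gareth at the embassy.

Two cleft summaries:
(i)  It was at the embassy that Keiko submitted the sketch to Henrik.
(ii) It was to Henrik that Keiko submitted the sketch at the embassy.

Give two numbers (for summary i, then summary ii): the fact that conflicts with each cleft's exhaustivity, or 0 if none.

Summary (i) focuses "at the embassy" (the setting); background agent = Keiko, thing = the sketch, recipient = Henrik. No fact matches that background with a different setting, so 0.
Summary (ii) focuses "Henrik" (the recipient); background agent = Keiko, thing = the sketch, setting = at the embassy. Fact (6) matches that background with recipient = Gareth — refutes (ii).

0, 6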